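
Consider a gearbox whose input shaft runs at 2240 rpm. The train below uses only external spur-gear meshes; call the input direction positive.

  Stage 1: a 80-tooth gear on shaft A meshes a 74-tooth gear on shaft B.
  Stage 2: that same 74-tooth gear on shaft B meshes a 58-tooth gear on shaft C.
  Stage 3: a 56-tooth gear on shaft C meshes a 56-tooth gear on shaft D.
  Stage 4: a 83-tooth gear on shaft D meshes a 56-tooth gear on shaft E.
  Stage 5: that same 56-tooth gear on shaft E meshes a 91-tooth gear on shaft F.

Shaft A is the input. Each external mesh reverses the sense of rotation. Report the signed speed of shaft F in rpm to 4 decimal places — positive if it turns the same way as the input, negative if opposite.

-2818.0371 rpm (opposite to input, |ω| = 2818.0371 rpm)

Stage 1 [80T→74T]: ω = 2240.0000×80/74 = 2421.6216 rpm, dir flips to −; running = −2421.6216
Stage 2 [74T→58T]: ω = 2421.6216×74/58 = 3089.6552 rpm, dir flips to +; running = +3089.6552
Stage 3 [56T→56T]: ω = 3089.6552×56/56 = 3089.6552 rpm, dir flips to −; running = −3089.6552
Stage 4 [83T→56T]: ω = 3089.6552×83/56 = 4579.3103 rpm, dir flips to +; running = +4579.3103
Stage 5 [56T→91T]: ω = 4579.3103×56/91 = 2818.0371 rpm, dir flips to −; running = −2818.0371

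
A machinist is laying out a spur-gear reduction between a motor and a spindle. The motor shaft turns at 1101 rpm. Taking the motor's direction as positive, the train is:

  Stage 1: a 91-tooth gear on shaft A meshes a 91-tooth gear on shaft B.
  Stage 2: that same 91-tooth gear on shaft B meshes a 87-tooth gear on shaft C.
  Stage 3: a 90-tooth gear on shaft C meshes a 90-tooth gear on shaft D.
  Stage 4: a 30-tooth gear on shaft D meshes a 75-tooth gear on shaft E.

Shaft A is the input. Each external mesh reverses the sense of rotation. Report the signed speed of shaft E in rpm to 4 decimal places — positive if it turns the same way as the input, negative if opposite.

+460.6483 rpm (same as input, |ω| = 460.6483 rpm)

Stage 1 [91T→91T]: ω = 1101.0000×91/91 = 1101.0000 rpm, dir flips to −; running = −1101.0000
Stage 2 [91T→87T]: ω = 1101.0000×91/87 = 1151.6207 rpm, dir flips to +; running = +1151.6207
Stage 3 [90T→90T]: ω = 1151.6207×90/90 = 1151.6207 rpm, dir flips to −; running = −1151.6207
Stage 4 [30T→75T]: ω = 1151.6207×30/75 = 460.6483 rpm, dir flips to +; running = +460.6483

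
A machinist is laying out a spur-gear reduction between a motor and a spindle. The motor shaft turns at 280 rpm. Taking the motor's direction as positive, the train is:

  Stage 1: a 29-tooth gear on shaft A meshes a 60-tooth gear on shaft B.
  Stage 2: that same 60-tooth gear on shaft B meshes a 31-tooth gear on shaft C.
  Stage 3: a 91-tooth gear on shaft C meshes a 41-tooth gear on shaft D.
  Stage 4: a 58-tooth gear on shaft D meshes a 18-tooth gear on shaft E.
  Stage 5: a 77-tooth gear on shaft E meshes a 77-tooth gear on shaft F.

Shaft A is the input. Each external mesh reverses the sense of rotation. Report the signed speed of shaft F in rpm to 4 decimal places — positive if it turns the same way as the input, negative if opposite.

Stage 1 [29T→60T]: ω = 280.0000×29/60 = 135.3333 rpm, dir flips to −; running = −135.3333
Stage 2 [60T→31T]: ω = 135.3333×60/31 = 261.9355 rpm, dir flips to +; running = +261.9355
Stage 3 [91T→41T]: ω = 261.9355×91/41 = 581.3690 rpm, dir flips to −; running = −581.3690
Stage 4 [58T→18T]: ω = 581.3690×58/18 = 1873.3001 rpm, dir flips to +; running = +1873.3001
Stage 5 [77T→77T]: ω = 1873.3001×77/77 = 1873.3001 rpm, dir flips to −; running = −1873.3001

-1873.3001 rpm (opposite to input, |ω| = 1873.3001 rpm)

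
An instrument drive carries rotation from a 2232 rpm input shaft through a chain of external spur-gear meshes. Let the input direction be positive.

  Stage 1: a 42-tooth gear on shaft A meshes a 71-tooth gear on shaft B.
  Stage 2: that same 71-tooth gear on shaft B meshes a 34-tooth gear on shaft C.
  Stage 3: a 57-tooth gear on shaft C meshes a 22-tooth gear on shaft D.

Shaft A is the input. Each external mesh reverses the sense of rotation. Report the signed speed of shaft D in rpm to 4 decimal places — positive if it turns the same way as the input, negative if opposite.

-7143.5936 rpm (opposite to input, |ω| = 7143.5936 rpm)

Stage 1 [42T→71T]: ω = 2232.0000×42/71 = 1320.3380 rpm, dir flips to −; running = −1320.3380
Stage 2 [71T→34T]: ω = 1320.3380×71/34 = 2757.1765 rpm, dir flips to +; running = +2757.1765
Stage 3 [57T→22T]: ω = 2757.1765×57/22 = 7143.5936 rpm, dir flips to −; running = −7143.5936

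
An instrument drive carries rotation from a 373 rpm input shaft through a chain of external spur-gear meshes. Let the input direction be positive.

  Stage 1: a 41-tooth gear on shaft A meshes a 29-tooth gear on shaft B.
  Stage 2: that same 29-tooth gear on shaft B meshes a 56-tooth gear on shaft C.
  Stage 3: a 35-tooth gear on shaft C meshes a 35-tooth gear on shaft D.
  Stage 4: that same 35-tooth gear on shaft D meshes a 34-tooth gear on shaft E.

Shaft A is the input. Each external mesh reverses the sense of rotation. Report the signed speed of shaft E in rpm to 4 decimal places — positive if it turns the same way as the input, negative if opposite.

Stage 1 [41T→29T]: ω = 373.0000×41/29 = 527.3448 rpm, dir flips to −; running = −527.3448
Stage 2 [29T→56T]: ω = 527.3448×29/56 = 273.0893 rpm, dir flips to +; running = +273.0893
Stage 3 [35T→35T]: ω = 273.0893×35/35 = 273.0893 rpm, dir flips to −; running = −273.0893
Stage 4 [35T→34T]: ω = 273.0893×35/34 = 281.1213 rpm, dir flips to +; running = +281.1213

+281.1213 rpm (same as input, |ω| = 281.1213 rpm)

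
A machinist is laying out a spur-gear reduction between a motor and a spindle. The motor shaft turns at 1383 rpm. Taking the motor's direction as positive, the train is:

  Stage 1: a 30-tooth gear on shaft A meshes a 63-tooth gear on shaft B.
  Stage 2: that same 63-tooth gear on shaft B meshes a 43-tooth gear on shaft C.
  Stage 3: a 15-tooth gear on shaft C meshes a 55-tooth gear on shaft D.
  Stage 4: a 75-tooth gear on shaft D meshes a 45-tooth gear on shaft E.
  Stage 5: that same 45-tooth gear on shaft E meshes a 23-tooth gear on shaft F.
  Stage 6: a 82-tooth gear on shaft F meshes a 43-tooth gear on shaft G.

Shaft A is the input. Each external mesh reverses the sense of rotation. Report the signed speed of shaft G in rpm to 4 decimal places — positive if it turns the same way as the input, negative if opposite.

+1636.3733 rpm (same as input, |ω| = 1636.3733 rpm)

Stage 1 [30T→63T]: ω = 1383.0000×30/63 = 658.5714 rpm, dir flips to −; running = −658.5714
Stage 2 [63T→43T]: ω = 658.5714×63/43 = 964.8837 rpm, dir flips to +; running = +964.8837
Stage 3 [15T→55T]: ω = 964.8837×15/55 = 263.1501 rpm, dir flips to −; running = −263.1501
Stage 4 [75T→45T]: ω = 263.1501×75/45 = 438.5835 rpm, dir flips to +; running = +438.5835
Stage 5 [45T→23T]: ω = 438.5835×45/23 = 858.0982 rpm, dir flips to −; running = −858.0982
Stage 6 [82T→43T]: ω = 858.0982×82/43 = 1636.3733 rpm, dir flips to +; running = +1636.3733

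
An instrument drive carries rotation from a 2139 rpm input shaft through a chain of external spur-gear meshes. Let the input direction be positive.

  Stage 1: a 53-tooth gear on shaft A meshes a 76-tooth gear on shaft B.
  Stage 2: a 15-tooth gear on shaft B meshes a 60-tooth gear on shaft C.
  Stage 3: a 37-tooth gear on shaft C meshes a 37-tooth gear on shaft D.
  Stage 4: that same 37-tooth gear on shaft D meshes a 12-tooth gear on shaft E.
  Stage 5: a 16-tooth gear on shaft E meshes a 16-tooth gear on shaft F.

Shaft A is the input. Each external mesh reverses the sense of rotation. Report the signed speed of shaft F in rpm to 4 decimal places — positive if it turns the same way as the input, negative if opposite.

Stage 1 [53T→76T]: ω = 2139.0000×53/76 = 1491.6711 rpm, dir flips to −; running = −1491.6711
Stage 2 [15T→60T]: ω = 1491.6711×15/60 = 372.9178 rpm, dir flips to +; running = +372.9178
Stage 3 [37T→37T]: ω = 372.9178×37/37 = 372.9178 rpm, dir flips to −; running = −372.9178
Stage 4 [37T→12T]: ω = 372.9178×37/12 = 1149.8298 rpm, dir flips to +; running = +1149.8298
Stage 5 [16T→16T]: ω = 1149.8298×16/16 = 1149.8298 rpm, dir flips to −; running = −1149.8298

-1149.8298 rpm (opposite to input, |ω| = 1149.8298 rpm)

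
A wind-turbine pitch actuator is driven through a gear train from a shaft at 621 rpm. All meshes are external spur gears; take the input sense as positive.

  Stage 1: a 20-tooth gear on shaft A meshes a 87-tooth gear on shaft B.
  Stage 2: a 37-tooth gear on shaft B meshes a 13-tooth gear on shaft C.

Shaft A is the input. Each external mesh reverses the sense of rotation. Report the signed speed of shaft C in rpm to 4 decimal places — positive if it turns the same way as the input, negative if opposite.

+406.3130 rpm (same as input, |ω| = 406.3130 rpm)

Stage 1 [20T→87T]: ω = 621.0000×20/87 = 142.7586 rpm, dir flips to −; running = −142.7586
Stage 2 [37T→13T]: ω = 142.7586×37/13 = 406.3130 rpm, dir flips to +; running = +406.3130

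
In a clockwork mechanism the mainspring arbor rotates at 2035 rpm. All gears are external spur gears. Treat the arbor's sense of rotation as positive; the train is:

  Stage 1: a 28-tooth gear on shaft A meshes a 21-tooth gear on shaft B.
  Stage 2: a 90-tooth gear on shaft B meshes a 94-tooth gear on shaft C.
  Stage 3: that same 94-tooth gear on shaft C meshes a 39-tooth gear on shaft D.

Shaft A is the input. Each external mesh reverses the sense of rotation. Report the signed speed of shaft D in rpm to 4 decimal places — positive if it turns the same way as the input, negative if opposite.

-6261.5385 rpm (opposite to input, |ω| = 6261.5385 rpm)

Stage 1 [28T→21T]: ω = 2035.0000×28/21 = 2713.3333 rpm, dir flips to −; running = −2713.3333
Stage 2 [90T→94T]: ω = 2713.3333×90/94 = 2597.8723 rpm, dir flips to +; running = +2597.8723
Stage 3 [94T→39T]: ω = 2597.8723×94/39 = 6261.5385 rpm, dir flips to −; running = −6261.5385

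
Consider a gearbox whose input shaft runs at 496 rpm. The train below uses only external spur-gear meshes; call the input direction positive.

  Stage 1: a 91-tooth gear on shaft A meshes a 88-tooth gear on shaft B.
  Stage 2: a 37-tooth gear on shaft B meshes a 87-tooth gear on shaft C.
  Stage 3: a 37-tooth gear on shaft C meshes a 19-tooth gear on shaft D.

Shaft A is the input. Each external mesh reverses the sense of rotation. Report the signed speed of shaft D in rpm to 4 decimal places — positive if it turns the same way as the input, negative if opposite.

Stage 1 [91T→88T]: ω = 496.0000×91/88 = 512.9091 rpm, dir flips to −; running = −512.9091
Stage 2 [37T→87T]: ω = 512.9091×37/87 = 218.1338 rpm, dir flips to +; running = +218.1338
Stage 3 [37T→19T]: ω = 218.1338×37/19 = 424.7868 rpm, dir flips to −; running = −424.7868

-424.7868 rpm (opposite to input, |ω| = 424.7868 rpm)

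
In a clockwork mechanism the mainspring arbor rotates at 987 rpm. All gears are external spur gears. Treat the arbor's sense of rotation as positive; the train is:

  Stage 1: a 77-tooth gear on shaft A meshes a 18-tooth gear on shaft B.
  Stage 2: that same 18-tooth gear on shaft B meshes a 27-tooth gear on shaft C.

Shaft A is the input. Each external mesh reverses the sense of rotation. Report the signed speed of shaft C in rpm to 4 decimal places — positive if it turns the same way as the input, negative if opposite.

Stage 1 [77T→18T]: ω = 987.0000×77/18 = 4222.1667 rpm, dir flips to −; running = −4222.1667
Stage 2 [18T→27T]: ω = 4222.1667×18/27 = 2814.7778 rpm, dir flips to +; running = +2814.7778

+2814.7778 rpm (same as input, |ω| = 2814.7778 rpm)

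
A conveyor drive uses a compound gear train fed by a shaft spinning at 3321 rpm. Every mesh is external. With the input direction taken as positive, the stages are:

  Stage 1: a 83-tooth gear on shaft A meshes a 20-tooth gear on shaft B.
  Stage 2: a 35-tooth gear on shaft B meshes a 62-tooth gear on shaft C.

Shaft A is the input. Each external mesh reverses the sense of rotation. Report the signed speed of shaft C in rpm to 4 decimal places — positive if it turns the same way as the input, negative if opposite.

+7780.2460 rpm (same as input, |ω| = 7780.2460 rpm)

Stage 1 [83T→20T]: ω = 3321.0000×83/20 = 13782.1500 rpm, dir flips to −; running = −13782.1500
Stage 2 [35T→62T]: ω = 13782.1500×35/62 = 7780.2460 rpm, dir flips to +; running = +7780.2460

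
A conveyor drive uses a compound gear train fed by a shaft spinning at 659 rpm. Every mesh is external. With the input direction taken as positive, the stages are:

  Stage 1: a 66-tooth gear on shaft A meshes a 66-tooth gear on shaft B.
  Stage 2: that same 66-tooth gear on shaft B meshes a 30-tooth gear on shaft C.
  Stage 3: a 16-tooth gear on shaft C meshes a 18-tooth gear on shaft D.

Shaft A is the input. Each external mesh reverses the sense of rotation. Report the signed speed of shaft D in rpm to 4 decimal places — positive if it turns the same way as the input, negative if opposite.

Stage 1 [66T→66T]: ω = 659.0000×66/66 = 659.0000 rpm, dir flips to −; running = −659.0000
Stage 2 [66T→30T]: ω = 659.0000×66/30 = 1449.8000 rpm, dir flips to +; running = +1449.8000
Stage 3 [16T→18T]: ω = 1449.8000×16/18 = 1288.7111 rpm, dir flips to −; running = −1288.7111

-1288.7111 rpm (opposite to input, |ω| = 1288.7111 rpm)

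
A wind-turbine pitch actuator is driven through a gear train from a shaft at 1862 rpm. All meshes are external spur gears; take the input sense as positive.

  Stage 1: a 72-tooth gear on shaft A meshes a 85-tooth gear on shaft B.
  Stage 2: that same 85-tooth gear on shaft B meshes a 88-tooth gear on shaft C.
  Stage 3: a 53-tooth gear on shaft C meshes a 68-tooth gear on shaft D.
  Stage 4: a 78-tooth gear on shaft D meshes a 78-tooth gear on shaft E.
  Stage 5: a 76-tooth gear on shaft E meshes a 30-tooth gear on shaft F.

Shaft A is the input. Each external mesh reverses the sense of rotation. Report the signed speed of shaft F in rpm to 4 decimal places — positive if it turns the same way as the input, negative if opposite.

-3008.0759 rpm (opposite to input, |ω| = 3008.0759 rpm)

Stage 1 [72T→85T]: ω = 1862.0000×72/85 = 1577.2235 rpm, dir flips to −; running = −1577.2235
Stage 2 [85T→88T]: ω = 1577.2235×85/88 = 1523.4545 rpm, dir flips to +; running = +1523.4545
Stage 3 [53T→68T]: ω = 1523.4545×53/68 = 1187.3984 rpm, dir flips to −; running = −1187.3984
Stage 4 [78T→78T]: ω = 1187.3984×78/78 = 1187.3984 rpm, dir flips to +; running = +1187.3984
Stage 5 [76T→30T]: ω = 1187.3984×76/30 = 3008.0759 rpm, dir flips to −; running = −3008.0759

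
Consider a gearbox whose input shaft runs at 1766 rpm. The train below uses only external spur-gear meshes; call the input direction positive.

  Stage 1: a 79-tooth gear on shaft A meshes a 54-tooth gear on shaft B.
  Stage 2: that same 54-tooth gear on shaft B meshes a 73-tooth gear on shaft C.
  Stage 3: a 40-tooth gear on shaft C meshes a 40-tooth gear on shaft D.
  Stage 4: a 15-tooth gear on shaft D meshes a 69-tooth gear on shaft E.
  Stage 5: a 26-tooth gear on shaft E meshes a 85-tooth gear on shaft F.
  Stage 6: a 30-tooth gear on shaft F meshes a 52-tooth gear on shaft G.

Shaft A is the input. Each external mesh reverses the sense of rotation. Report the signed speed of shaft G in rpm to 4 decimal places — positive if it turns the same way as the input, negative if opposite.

+73.3178 rpm (same as input, |ω| = 73.3178 rpm)

Stage 1 [79T→54T]: ω = 1766.0000×79/54 = 2583.5926 rpm, dir flips to −; running = −2583.5926
Stage 2 [54T→73T]: ω = 2583.5926×54/73 = 1911.1507 rpm, dir flips to +; running = +1911.1507
Stage 3 [40T→40T]: ω = 1911.1507×40/40 = 1911.1507 rpm, dir flips to −; running = −1911.1507
Stage 4 [15T→69T]: ω = 1911.1507×15/69 = 415.4675 rpm, dir flips to +; running = +415.4675
Stage 5 [26T→85T]: ω = 415.4675×26/85 = 127.0842 rpm, dir flips to −; running = −127.0842
Stage 6 [30T→52T]: ω = 127.0842×30/52 = 73.3178 rpm, dir flips to +; running = +73.3178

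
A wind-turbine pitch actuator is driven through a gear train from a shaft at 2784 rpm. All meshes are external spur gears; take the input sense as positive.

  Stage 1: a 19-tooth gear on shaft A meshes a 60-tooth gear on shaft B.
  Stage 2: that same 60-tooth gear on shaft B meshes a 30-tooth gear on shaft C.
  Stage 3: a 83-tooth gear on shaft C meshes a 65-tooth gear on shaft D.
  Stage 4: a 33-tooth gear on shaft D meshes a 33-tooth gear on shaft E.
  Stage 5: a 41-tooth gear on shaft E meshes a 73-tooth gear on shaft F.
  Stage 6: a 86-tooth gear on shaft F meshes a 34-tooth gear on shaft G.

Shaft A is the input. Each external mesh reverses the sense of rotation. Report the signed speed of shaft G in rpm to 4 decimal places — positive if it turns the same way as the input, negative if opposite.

+3198.5036 rpm (same as input, |ω| = 3198.5036 rpm)

Stage 1 [19T→60T]: ω = 2784.0000×19/60 = 881.6000 rpm, dir flips to −; running = −881.6000
Stage 2 [60T→30T]: ω = 881.6000×60/30 = 1763.2000 rpm, dir flips to +; running = +1763.2000
Stage 3 [83T→65T]: ω = 1763.2000×83/65 = 2251.4708 rpm, dir flips to −; running = −2251.4708
Stage 4 [33T→33T]: ω = 2251.4708×33/33 = 2251.4708 rpm, dir flips to +; running = +2251.4708
Stage 5 [41T→73T]: ω = 2251.4708×41/73 = 1264.5247 rpm, dir flips to −; running = −1264.5247
Stage 6 [86T→34T]: ω = 1264.5247×86/34 = 3198.5036 rpm, dir flips to +; running = +3198.5036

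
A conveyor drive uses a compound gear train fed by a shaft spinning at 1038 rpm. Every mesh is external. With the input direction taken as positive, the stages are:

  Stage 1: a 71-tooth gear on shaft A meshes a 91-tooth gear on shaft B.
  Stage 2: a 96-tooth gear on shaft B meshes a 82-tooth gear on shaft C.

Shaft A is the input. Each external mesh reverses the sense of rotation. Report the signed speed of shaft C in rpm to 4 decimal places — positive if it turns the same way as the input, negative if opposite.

Stage 1 [71T→91T]: ω = 1038.0000×71/91 = 809.8681 rpm, dir flips to −; running = −809.8681
Stage 2 [96T→82T]: ω = 809.8681×96/82 = 948.1383 rpm, dir flips to +; running = +948.1383

+948.1383 rpm (same as input, |ω| = 948.1383 rpm)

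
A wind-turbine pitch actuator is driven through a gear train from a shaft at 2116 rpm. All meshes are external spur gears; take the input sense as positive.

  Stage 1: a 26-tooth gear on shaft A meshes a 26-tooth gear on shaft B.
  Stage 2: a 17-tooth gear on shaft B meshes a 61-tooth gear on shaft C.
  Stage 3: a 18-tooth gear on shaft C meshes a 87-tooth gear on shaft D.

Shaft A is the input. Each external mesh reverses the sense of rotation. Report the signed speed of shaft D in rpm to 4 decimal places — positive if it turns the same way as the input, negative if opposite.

Stage 1 [26T→26T]: ω = 2116.0000×26/26 = 2116.0000 rpm, dir flips to −; running = −2116.0000
Stage 2 [17T→61T]: ω = 2116.0000×17/61 = 589.7049 rpm, dir flips to +; running = +589.7049
Stage 3 [18T→87T]: ω = 589.7049×18/87 = 122.0079 rpm, dir flips to −; running = −122.0079

-122.0079 rpm (opposite to input, |ω| = 122.0079 rpm)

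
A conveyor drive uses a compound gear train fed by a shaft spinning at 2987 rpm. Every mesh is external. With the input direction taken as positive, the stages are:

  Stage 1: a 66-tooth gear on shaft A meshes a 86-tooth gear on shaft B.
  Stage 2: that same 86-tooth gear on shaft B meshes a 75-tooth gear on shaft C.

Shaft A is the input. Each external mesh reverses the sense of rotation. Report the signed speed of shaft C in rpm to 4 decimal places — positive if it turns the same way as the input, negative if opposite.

+2628.5600 rpm (same as input, |ω| = 2628.5600 rpm)

Stage 1 [66T→86T]: ω = 2987.0000×66/86 = 2292.3488 rpm, dir flips to −; running = −2292.3488
Stage 2 [86T→75T]: ω = 2292.3488×86/75 = 2628.5600 rpm, dir flips to +; running = +2628.5600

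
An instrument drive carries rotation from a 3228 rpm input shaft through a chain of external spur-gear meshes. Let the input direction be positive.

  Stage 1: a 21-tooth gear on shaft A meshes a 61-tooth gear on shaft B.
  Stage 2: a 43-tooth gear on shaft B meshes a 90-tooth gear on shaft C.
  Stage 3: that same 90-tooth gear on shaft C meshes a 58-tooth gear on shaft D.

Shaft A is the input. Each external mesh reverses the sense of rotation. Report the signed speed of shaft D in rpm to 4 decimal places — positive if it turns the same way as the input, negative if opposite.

-823.8790 rpm (opposite to input, |ω| = 823.8790 rpm)

Stage 1 [21T→61T]: ω = 3228.0000×21/61 = 1111.2787 rpm, dir flips to −; running = −1111.2787
Stage 2 [43T→90T]: ω = 1111.2787×43/90 = 530.9443 rpm, dir flips to +; running = +530.9443
Stage 3 [90T→58T]: ω = 530.9443×90/58 = 823.8790 rpm, dir flips to −; running = −823.8790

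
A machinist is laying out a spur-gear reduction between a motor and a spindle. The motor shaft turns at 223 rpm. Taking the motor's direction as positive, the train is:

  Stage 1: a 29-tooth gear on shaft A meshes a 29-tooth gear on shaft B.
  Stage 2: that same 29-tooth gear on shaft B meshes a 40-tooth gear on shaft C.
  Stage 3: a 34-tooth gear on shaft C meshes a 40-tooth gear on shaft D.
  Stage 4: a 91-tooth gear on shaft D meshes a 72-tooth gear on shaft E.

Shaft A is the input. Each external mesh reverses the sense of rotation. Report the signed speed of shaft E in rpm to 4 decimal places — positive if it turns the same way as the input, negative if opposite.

+173.6884 rpm (same as input, |ω| = 173.6884 rpm)

Stage 1 [29T→29T]: ω = 223.0000×29/29 = 223.0000 rpm, dir flips to −; running = −223.0000
Stage 2 [29T→40T]: ω = 223.0000×29/40 = 161.6750 rpm, dir flips to +; running = +161.6750
Stage 3 [34T→40T]: ω = 161.6750×34/40 = 137.4238 rpm, dir flips to −; running = −137.4238
Stage 4 [91T→72T]: ω = 137.4238×91/72 = 173.6884 rpm, dir flips to +; running = +173.6884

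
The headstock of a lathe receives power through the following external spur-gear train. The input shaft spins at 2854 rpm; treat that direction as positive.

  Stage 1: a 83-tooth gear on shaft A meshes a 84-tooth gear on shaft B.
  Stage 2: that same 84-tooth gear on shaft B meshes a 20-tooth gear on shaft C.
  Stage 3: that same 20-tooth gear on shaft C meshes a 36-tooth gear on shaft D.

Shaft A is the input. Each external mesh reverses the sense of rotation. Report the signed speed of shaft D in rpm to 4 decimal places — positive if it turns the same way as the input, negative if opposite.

-6580.0556 rpm (opposite to input, |ω| = 6580.0556 rpm)

Stage 1 [83T→84T]: ω = 2854.0000×83/84 = 2820.0238 rpm, dir flips to −; running = −2820.0238
Stage 2 [84T→20T]: ω = 2820.0238×84/20 = 11844.1000 rpm, dir flips to +; running = +11844.1000
Stage 3 [20T→36T]: ω = 11844.1000×20/36 = 6580.0556 rpm, dir flips to −; running = −6580.0556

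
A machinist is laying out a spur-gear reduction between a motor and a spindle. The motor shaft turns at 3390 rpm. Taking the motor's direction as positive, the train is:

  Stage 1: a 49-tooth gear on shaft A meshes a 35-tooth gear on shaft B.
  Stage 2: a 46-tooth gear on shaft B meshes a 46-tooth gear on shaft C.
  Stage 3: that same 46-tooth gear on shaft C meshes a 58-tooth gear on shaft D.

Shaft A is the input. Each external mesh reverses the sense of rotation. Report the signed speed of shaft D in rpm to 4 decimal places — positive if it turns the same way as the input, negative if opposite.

Stage 1 [49T→35T]: ω = 3390.0000×49/35 = 4746.0000 rpm, dir flips to −; running = −4746.0000
Stage 2 [46T→46T]: ω = 4746.0000×46/46 = 4746.0000 rpm, dir flips to +; running = +4746.0000
Stage 3 [46T→58T]: ω = 4746.0000×46/58 = 3764.0690 rpm, dir flips to −; running = −3764.0690

-3764.0690 rpm (opposite to input, |ω| = 3764.0690 rpm)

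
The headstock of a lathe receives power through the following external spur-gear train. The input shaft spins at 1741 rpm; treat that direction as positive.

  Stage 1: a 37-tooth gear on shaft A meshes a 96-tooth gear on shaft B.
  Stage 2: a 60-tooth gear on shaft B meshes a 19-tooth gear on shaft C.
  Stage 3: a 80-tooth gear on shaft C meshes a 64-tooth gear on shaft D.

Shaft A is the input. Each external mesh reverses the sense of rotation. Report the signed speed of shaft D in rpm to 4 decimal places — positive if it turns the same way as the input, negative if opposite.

Stage 1 [37T→96T]: ω = 1741.0000×37/96 = 671.0104 rpm, dir flips to −; running = −671.0104
Stage 2 [60T→19T]: ω = 671.0104×60/19 = 2118.9803 rpm, dir flips to +; running = +2118.9803
Stage 3 [80T→64T]: ω = 2118.9803×80/64 = 2648.7253 rpm, dir flips to −; running = −2648.7253

-2648.7253 rpm (opposite to input, |ω| = 2648.7253 rpm)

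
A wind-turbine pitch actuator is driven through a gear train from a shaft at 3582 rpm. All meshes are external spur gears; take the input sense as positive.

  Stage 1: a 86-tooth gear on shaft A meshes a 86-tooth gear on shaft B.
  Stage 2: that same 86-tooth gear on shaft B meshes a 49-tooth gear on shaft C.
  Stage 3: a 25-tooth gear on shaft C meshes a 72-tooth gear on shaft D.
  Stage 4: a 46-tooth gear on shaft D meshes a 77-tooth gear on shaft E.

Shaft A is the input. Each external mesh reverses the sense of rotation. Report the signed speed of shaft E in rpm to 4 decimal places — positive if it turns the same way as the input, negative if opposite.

Stage 1 [86T→86T]: ω = 3582.0000×86/86 = 3582.0000 rpm, dir flips to −; running = −3582.0000
Stage 2 [86T→49T]: ω = 3582.0000×86/49 = 6286.7755 rpm, dir flips to +; running = +6286.7755
Stage 3 [25T→72T]: ω = 6286.7755×25/72 = 2182.9082 rpm, dir flips to −; running = −2182.9082
Stage 4 [46T→77T]: ω = 2182.9082×46/77 = 1304.0750 rpm, dir flips to +; running = +1304.0750

+1304.0750 rpm (same as input, |ω| = 1304.0750 rpm)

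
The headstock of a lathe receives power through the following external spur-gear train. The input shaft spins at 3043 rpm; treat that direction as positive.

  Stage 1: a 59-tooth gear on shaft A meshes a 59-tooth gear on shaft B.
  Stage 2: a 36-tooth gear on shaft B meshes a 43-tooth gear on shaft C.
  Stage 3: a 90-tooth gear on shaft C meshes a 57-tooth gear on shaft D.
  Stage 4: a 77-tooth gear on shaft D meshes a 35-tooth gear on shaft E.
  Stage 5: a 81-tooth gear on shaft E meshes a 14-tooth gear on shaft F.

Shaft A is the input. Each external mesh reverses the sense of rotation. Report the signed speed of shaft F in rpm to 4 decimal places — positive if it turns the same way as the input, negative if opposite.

-51201.5744 rpm (opposite to input, |ω| = 51201.5744 rpm)

Stage 1 [59T→59T]: ω = 3043.0000×59/59 = 3043.0000 rpm, dir flips to −; running = −3043.0000
Stage 2 [36T→43T]: ω = 3043.0000×36/43 = 2547.6279 rpm, dir flips to +; running = +2547.6279
Stage 3 [90T→57T]: ω = 2547.6279×90/57 = 4022.5704 rpm, dir flips to −; running = −4022.5704
Stage 4 [77T→35T]: ω = 4022.5704×77/35 = 8849.6548 rpm, dir flips to +; running = +8849.6548
Stage 5 [81T→14T]: ω = 8849.6548×81/14 = 51201.5744 rpm, dir flips to −; running = −51201.5744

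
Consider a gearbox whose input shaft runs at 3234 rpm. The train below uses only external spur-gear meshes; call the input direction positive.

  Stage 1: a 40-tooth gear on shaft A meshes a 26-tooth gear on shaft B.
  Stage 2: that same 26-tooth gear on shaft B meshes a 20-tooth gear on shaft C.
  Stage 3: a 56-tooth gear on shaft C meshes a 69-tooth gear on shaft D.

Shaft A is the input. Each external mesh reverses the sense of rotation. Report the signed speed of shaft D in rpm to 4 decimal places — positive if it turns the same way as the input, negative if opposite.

Stage 1 [40T→26T]: ω = 3234.0000×40/26 = 4975.3846 rpm, dir flips to −; running = −4975.3846
Stage 2 [26T→20T]: ω = 4975.3846×26/20 = 6468.0000 rpm, dir flips to +; running = +6468.0000
Stage 3 [56T→69T]: ω = 6468.0000×56/69 = 5249.3913 rpm, dir flips to −; running = −5249.3913

-5249.3913 rpm (opposite to input, |ω| = 5249.3913 rpm)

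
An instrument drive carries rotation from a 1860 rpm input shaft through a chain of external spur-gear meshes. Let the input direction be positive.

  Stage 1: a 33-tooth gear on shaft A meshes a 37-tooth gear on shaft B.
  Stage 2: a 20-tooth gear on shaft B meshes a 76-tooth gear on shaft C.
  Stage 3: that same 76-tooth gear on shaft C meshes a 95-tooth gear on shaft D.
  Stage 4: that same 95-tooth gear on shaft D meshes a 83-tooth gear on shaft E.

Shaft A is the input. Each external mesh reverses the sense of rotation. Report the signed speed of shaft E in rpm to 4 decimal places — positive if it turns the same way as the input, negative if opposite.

Stage 1 [33T→37T]: ω = 1860.0000×33/37 = 1658.9189 rpm, dir flips to −; running = −1658.9189
Stage 2 [20T→76T]: ω = 1658.9189×20/76 = 436.5576 rpm, dir flips to +; running = +436.5576
Stage 3 [76T→95T]: ω = 436.5576×76/95 = 349.2461 rpm, dir flips to −; running = −349.2461
Stage 4 [95T→83T]: ω = 349.2461×95/83 = 399.7395 rpm, dir flips to +; running = +399.7395

+399.7395 rpm (same as input, |ω| = 399.7395 rpm)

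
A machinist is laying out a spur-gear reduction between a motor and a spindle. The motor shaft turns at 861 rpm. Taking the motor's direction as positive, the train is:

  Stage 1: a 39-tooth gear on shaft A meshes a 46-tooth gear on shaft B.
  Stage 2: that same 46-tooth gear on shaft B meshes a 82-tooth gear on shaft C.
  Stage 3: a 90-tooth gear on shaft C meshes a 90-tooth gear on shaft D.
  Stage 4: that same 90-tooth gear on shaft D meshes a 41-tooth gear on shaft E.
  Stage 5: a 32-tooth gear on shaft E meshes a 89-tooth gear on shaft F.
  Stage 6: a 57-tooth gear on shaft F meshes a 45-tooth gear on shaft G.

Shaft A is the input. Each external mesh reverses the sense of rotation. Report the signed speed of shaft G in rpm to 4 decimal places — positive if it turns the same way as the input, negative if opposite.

+409.3878 rpm (same as input, |ω| = 409.3878 rpm)

Stage 1 [39T→46T]: ω = 861.0000×39/46 = 729.9783 rpm, dir flips to −; running = −729.9783
Stage 2 [46T→82T]: ω = 729.9783×46/82 = 409.5000 rpm, dir flips to +; running = +409.5000
Stage 3 [90T→90T]: ω = 409.5000×90/90 = 409.5000 rpm, dir flips to −; running = −409.5000
Stage 4 [90T→41T]: ω = 409.5000×90/41 = 898.9024 rpm, dir flips to +; running = +898.9024
Stage 5 [32T→89T]: ω = 898.9024×32/89 = 323.2009 rpm, dir flips to −; running = −323.2009
Stage 6 [57T→45T]: ω = 323.2009×57/45 = 409.3878 rpm, dir flips to +; running = +409.3878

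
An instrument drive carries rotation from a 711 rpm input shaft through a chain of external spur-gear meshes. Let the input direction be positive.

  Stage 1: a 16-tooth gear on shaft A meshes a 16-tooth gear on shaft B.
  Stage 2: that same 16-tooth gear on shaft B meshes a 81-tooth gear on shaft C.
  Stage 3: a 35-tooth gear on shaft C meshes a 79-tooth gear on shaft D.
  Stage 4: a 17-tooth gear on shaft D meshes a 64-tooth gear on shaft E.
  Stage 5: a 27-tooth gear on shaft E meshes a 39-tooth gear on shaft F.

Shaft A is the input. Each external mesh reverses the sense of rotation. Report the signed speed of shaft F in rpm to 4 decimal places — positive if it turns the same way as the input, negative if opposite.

-11.4423 rpm (opposite to input, |ω| = 11.4423 rpm)

Stage 1 [16T→16T]: ω = 711.0000×16/16 = 711.0000 rpm, dir flips to −; running = −711.0000
Stage 2 [16T→81T]: ω = 711.0000×16/81 = 140.4444 rpm, dir flips to +; running = +140.4444
Stage 3 [35T→79T]: ω = 140.4444×35/79 = 62.2222 rpm, dir flips to −; running = −62.2222
Stage 4 [17T→64T]: ω = 62.2222×17/64 = 16.5278 rpm, dir flips to +; running = +16.5278
Stage 5 [27T→39T]: ω = 16.5278×27/39 = 11.4423 rpm, dir flips to −; running = −11.4423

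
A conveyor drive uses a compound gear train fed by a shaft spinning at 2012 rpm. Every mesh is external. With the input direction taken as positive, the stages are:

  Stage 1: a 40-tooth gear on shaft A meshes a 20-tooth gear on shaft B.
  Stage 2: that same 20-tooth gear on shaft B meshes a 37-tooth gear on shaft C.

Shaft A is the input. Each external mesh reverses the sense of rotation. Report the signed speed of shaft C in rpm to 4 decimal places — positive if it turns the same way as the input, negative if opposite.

+2175.1351 rpm (same as input, |ω| = 2175.1351 rpm)

Stage 1 [40T→20T]: ω = 2012.0000×40/20 = 4024.0000 rpm, dir flips to −; running = −4024.0000
Stage 2 [20T→37T]: ω = 4024.0000×20/37 = 2175.1351 rpm, dir flips to +; running = +2175.1351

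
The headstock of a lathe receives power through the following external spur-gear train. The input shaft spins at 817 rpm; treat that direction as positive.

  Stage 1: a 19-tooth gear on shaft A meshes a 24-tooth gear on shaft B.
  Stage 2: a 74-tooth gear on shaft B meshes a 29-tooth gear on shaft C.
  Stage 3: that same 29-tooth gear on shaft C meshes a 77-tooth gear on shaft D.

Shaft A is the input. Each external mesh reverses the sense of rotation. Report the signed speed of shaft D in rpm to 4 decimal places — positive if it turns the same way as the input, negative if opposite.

Stage 1 [19T→24T]: ω = 817.0000×19/24 = 646.7917 rpm, dir flips to −; running = −646.7917
Stage 2 [74T→29T]: ω = 646.7917×74/29 = 1650.4339 rpm, dir flips to +; running = +1650.4339
Stage 3 [29T→77T]: ω = 1650.4339×29/77 = 621.5920 rpm, dir flips to −; running = −621.5920

-621.5920 rpm (opposite to input, |ω| = 621.5920 rpm)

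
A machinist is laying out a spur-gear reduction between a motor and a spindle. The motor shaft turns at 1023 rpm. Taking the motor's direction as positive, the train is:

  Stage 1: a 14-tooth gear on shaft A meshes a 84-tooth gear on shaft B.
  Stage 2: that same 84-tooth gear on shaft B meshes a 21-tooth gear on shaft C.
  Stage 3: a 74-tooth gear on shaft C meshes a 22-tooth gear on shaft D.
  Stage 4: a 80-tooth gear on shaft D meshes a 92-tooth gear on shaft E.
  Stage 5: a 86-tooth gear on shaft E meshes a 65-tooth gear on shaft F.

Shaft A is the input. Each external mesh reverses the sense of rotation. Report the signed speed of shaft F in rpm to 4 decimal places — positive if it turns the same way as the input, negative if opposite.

Stage 1 [14T→84T]: ω = 1023.0000×14/84 = 170.5000 rpm, dir flips to −; running = −170.5000
Stage 2 [84T→21T]: ω = 170.5000×84/21 = 682.0000 rpm, dir flips to +; running = +682.0000
Stage 3 [74T→22T]: ω = 682.0000×74/22 = 2294.0000 rpm, dir flips to −; running = −2294.0000
Stage 4 [80T→92T]: ω = 2294.0000×80/92 = 1994.7826 rpm, dir flips to +; running = +1994.7826
Stage 5 [86T→65T]: ω = 1994.7826×86/65 = 2639.2508 rpm, dir flips to −; running = −2639.2508

-2639.2508 rpm (opposite to input, |ω| = 2639.2508 rpm)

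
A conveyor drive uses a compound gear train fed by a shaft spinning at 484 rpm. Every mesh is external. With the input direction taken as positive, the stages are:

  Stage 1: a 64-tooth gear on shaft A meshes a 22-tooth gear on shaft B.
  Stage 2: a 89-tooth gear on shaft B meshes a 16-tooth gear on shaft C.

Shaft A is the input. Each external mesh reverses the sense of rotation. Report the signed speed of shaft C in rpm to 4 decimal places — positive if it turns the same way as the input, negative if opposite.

+7832.0000 rpm (same as input, |ω| = 7832.0000 rpm)

Stage 1 [64T→22T]: ω = 484.0000×64/22 = 1408.0000 rpm, dir flips to −; running = −1408.0000
Stage 2 [89T→16T]: ω = 1408.0000×89/16 = 7832.0000 rpm, dir flips to +; running = +7832.0000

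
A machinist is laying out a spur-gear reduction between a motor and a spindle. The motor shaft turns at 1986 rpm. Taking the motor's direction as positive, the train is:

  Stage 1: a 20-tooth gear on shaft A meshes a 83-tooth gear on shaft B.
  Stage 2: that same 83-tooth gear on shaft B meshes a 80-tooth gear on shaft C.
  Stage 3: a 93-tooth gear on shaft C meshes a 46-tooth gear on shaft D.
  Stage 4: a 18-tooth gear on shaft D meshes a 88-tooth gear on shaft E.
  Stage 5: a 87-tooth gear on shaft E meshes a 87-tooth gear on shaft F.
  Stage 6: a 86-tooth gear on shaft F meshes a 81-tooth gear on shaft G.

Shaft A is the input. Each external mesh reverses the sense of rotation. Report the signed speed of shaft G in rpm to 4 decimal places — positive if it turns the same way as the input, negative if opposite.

Stage 1 [20T→83T]: ω = 1986.0000×20/83 = 478.5542 rpm, dir flips to −; running = −478.5542
Stage 2 [83T→80T]: ω = 478.5542×83/80 = 496.5000 rpm, dir flips to +; running = +496.5000
Stage 3 [93T→46T]: ω = 496.5000×93/46 = 1003.7935 rpm, dir flips to −; running = −1003.7935
Stage 4 [18T→88T]: ω = 1003.7935×18/88 = 205.3214 rpm, dir flips to +; running = +205.3214
Stage 5 [87T→87T]: ω = 205.3214×87/87 = 205.3214 rpm, dir flips to −; running = −205.3214
Stage 6 [86T→81T]: ω = 205.3214×86/81 = 217.9956 rpm, dir flips to +; running = +217.9956

+217.9956 rpm (same as input, |ω| = 217.9956 rpm)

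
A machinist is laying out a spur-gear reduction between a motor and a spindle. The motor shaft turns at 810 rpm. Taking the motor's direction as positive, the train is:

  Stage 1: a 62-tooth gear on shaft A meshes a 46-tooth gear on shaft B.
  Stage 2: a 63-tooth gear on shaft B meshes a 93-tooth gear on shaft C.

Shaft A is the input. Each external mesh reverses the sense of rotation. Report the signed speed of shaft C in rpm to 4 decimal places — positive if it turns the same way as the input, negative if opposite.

Stage 1 [62T→46T]: ω = 810.0000×62/46 = 1091.7391 rpm, dir flips to −; running = −1091.7391
Stage 2 [63T→93T]: ω = 1091.7391×63/93 = 739.5652 rpm, dir flips to +; running = +739.5652

+739.5652 rpm (same as input, |ω| = 739.5652 rpm)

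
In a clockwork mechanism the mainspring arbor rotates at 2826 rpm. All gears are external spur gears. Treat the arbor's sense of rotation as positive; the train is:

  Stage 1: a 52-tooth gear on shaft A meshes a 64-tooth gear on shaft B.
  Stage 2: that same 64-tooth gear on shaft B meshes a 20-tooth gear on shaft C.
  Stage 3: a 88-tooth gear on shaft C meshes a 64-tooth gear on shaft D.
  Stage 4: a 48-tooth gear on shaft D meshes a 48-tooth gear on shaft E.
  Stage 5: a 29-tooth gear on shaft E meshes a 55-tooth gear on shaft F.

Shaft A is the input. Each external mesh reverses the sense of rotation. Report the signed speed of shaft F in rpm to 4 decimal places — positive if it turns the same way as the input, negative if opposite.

-5327.0100 rpm (opposite to input, |ω| = 5327.0100 rpm)

Stage 1 [52T→64T]: ω = 2826.0000×52/64 = 2296.1250 rpm, dir flips to −; running = −2296.1250
Stage 2 [64T→20T]: ω = 2296.1250×64/20 = 7347.6000 rpm, dir flips to +; running = +7347.6000
Stage 3 [88T→64T]: ω = 7347.6000×88/64 = 10102.9500 rpm, dir flips to −; running = −10102.9500
Stage 4 [48T→48T]: ω = 10102.9500×48/48 = 10102.9500 rpm, dir flips to +; running = +10102.9500
Stage 5 [29T→55T]: ω = 10102.9500×29/55 = 5327.0100 rpm, dir flips to −; running = −5327.0100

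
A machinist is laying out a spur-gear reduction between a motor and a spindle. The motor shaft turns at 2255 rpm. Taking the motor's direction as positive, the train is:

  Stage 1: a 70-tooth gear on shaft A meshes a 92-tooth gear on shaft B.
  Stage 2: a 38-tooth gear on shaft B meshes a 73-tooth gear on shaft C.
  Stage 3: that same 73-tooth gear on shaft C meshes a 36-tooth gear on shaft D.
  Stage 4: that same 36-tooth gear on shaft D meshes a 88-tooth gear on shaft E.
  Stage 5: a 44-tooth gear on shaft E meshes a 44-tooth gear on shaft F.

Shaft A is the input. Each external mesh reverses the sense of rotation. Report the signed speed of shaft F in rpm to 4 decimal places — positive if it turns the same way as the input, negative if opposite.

-740.8967 rpm (opposite to input, |ω| = 740.8967 rpm)

Stage 1 [70T→92T]: ω = 2255.0000×70/92 = 1715.7609 rpm, dir flips to −; running = −1715.7609
Stage 2 [38T→73T]: ω = 1715.7609×38/73 = 893.1358 rpm, dir flips to +; running = +893.1358
Stage 3 [73T→36T]: ω = 893.1358×73/36 = 1811.0809 rpm, dir flips to −; running = −1811.0809
Stage 4 [36T→88T]: ω = 1811.0809×36/88 = 740.8967 rpm, dir flips to +; running = +740.8967
Stage 5 [44T→44T]: ω = 740.8967×44/44 = 740.8967 rpm, dir flips to −; running = −740.8967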